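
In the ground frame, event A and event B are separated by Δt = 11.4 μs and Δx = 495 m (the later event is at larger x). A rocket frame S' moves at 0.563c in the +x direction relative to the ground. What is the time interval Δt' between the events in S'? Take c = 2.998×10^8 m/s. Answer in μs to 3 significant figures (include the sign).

Δt' ≈ 12.7 μs

γ = 1/√(1 − 0.563²) = 1.2100
Δt' = γ(Δt − vΔx/c²) = 1.2100 × (11.4 μs − 0.563×495 m / (2.998×10^8 m/s))
= 1.2100 × (10.470 μs) = 12.7 μs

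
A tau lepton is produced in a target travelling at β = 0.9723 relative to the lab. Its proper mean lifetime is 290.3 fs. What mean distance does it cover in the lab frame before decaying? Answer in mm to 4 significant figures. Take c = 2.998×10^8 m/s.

γ = 1/√(1 − 0.9723²) = 4.27832
Dilated lifetime: Δt = γτ₀ = 4.27832 × 290.3 fs = 1242.00 fs
d = vΔt = 0.9723c × 1242.00 fs = 2.91496×10^8 m/s × 1.24200×10^-12 s = 0.3620 mm

d ≈ 0.3620 mm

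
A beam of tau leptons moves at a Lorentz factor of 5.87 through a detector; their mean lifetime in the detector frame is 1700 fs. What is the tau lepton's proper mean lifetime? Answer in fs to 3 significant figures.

τ₀ ≈ 290 fs

γ = 5.87 (given)
Proper time: τ₀ = Δt/γ = 1700/5.87 = 290 fs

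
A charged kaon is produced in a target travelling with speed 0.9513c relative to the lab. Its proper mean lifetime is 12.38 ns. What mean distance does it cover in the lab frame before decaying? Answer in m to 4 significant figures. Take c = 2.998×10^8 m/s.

d ≈ 11.45 m

γ = 1/√(1 − 0.9513²) = 3.24395
Dilated lifetime: Δt = γτ₀ = 3.24395 × 12.38 ns = 40.1600 ns
d = vΔt = 0.9513c × 40.1600 ns = 2.85200×10^8 m/s × 4.01600×10^-8 s = 11.45 m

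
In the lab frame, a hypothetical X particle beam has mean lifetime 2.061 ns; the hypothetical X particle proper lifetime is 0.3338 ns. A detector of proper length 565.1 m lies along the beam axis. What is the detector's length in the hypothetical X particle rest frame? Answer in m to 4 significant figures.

L ≈ 91.52 m

Time dilation ⇒ γ = Δt/τ₀ = 2.061/0.3338 = 6.17436
Length contraction: L = L₀/γ = 565.1/6.17436 = 91.52 m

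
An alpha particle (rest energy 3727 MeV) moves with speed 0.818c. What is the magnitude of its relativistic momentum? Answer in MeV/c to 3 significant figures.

p ≈ 5300 MeV/c

γ = 1/√(1 − 0.818²) = 1.7385
p = γβm₀c = 1.7385 × 0.818 × 3727 MeV/c = 5300 MeV/c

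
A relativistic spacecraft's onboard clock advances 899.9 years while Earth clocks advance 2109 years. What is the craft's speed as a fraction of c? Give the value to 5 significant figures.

γ = Δt/τ₀ = 2109/899.9 = 2.343594
β = √(1 − 1/γ²) = √(1 − 1/2.343594²) = 0.90440

β ≈ 0.90440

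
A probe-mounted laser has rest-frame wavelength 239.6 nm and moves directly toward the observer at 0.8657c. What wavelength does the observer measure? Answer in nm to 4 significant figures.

λ_obs ≈ 64.28 nm

Relativistic Doppler: λ_obs = λ_src √((1−β)/(1+β))
= 239.6 × √(0.134300/1.86570) = 239.6 × 0.268298 = 64.28 nm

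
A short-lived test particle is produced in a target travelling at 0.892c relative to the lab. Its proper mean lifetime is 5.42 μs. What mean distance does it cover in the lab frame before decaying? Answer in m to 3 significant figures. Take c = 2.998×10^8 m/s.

γ = 1/√(1 − 0.892²) = 2.2122
Dilated lifetime: Δt = γτ₀ = 2.2122 × 5.42 μs = 11.990 μs
d = vΔt = 0.892c × 11.990 μs = 2.6742×10^8 m/s × 1.1990×10^-5 s = 3210 m

d ≈ 3210 m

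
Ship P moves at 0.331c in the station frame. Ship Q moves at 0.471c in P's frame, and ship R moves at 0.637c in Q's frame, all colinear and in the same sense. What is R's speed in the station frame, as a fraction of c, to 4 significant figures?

Compose boost 2: (0.471 + 0.331)/(1 + 0.471×0.331) = 0.8020/1.15590 = 0.693831
Compose boost 3: (0.637 + 0.693831)/(1 + 0.637×0.693831) = 1.33083/1.44197 = 0.9229

u ≈ 0.9229c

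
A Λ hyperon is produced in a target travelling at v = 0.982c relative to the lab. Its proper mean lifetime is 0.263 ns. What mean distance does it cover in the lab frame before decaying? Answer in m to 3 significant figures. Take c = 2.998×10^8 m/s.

d ≈ 0.410 m

γ = 1/√(1 − 0.982²) = 5.2943
Dilated lifetime: Δt = γτ₀ = 5.2943 × 0.263 ns = 1.3924 ns
d = vΔt = 0.982c × 1.3924 ns = 2.9440×10^8 m/s × 1.3924×10^-9 s = 0.410 m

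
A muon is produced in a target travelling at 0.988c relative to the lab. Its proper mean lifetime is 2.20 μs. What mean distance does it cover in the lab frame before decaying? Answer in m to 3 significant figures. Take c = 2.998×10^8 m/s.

γ = 1/√(1 − 0.988²) = 6.4744
Dilated lifetime: Δt = γτ₀ = 6.4744 × 2.20 μs = 14.244 μs
d = vΔt = 0.988c × 14.244 μs = 2.9620×10^8 m/s × 1.4244×10^-5 s = 4220 m

d ≈ 4220 m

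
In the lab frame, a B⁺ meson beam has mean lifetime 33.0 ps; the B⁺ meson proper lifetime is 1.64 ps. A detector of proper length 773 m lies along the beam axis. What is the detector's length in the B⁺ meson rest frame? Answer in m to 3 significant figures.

L ≈ 38.4 m

Time dilation ⇒ γ = Δt/τ₀ = 33.0/1.64 = 20.122
Length contraction: L = L₀/γ = 773/20.122 = 38.4 m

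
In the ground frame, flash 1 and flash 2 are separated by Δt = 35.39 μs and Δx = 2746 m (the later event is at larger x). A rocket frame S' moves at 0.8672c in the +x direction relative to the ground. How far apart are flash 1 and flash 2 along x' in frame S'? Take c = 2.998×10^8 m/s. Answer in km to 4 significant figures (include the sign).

γ = 1/√(1 − 0.8672²) = 2.00819
Δx' = γ(Δx − vΔt) = 2.00819 × (2746 m − 0.8672×(2.998×10^8 m/s)×35.39×10^-6 s)
= 2.00819 × (-6454.92 m) = -12.96 km

Δx' ≈ -12.96 km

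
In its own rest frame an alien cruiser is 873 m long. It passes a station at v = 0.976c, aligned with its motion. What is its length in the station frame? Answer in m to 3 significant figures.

γ = 1/√(1 − 0.976²) = 4.5920
Length contraction: L = L₀/γ = 873/4.5920 = 190 m

L ≈ 190 m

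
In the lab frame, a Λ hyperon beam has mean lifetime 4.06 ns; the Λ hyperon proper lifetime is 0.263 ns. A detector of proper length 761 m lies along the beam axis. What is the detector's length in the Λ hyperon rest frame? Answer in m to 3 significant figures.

Time dilation ⇒ γ = Δt/τ₀ = 4.06/0.263 = 15.437
Length contraction: L = L₀/γ = 761/15.437 = 49.3 m

L ≈ 49.3 m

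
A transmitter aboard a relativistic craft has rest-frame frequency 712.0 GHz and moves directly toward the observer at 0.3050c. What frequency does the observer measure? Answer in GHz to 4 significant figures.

Relativistic Doppler: f_obs = f_src √((1+β)/(1−β))
= 712.0 × √(1.30500/0.695000) = 712.0 × 1.37029 = 975.6 GHz

f_obs ≈ 975.6 GHz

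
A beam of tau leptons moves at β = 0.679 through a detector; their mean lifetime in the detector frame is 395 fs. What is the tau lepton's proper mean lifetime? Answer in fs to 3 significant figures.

τ₀ ≈ 290 fs

γ = 1/√(1 − 0.679²) = 1.3621
Proper time: τ₀ = Δt/γ = 395/1.3621 = 290 fs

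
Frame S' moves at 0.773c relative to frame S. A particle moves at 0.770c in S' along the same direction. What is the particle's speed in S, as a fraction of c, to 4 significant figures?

Relativistic velocity addition: u = (u' + v)/(1 + u'v/c²)
= (0.770 + 0.773)/(1 + 0.770×0.773) = 1.543/1.59521 = 0.9673

u ≈ 0.9673c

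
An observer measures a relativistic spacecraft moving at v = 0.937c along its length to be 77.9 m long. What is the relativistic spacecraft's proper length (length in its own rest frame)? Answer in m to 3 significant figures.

γ = 1/√(1 − 0.937²) = 2.8626
L₀ = γL = 2.8626 × 77.9 = 223 m

L₀ ≈ 223 m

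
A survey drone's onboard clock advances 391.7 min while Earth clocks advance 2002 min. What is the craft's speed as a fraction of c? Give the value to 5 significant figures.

β ≈ 0.98067

γ = Δt/τ₀ = 2002/391.7 = 5.111054
β = √(1 − 1/γ²) = √(1 − 1/5.111054²) = 0.98067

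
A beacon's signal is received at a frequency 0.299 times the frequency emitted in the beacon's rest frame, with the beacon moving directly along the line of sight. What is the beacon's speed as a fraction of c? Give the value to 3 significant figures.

f_obs/f_src = √((1−β)/(1+β)) = 0.299  ⇒  (1−β)/(1+β) = 0.089401
β = |1 − D²|/(1 + D²) = |1 − 0.089401|/(1 + 0.089401) = 0.836

β ≈ 0.836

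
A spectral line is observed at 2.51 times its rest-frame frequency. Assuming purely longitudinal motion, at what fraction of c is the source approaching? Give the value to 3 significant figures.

f_obs/f_src = √((1+β)/(1−β)) = 2.51  ⇒  (1+β)/(1−β) = 6.3001
β = |1 − D²|/(1 + D²) = |1 − 6.3001|/(1 + 6.3001) = 0.726

β ≈ 0.726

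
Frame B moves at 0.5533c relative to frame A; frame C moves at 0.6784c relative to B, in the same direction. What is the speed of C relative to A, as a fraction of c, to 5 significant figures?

Compose boost 2: (0.6784 + 0.5533)/(1 + 0.6784×0.5533) = 1.2317/1.375359 = 0.89555

u ≈ 0.89555c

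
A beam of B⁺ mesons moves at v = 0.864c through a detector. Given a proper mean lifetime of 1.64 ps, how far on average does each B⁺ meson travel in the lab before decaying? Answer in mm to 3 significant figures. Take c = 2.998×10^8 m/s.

d ≈ 0.844 mm

γ = 1/√(1 − 0.864²) = 1.9861
Dilated lifetime: Δt = γτ₀ = 1.9861 × 1.64 ps = 3.2573 ps
d = vΔt = 0.864c × 3.2573 ps = 2.5903×10^8 m/s × 3.2573×10^-12 s = 0.844 mm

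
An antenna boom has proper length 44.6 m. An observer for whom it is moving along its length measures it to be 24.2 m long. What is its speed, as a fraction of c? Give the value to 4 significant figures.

β ≈ 0.8400

γ = L₀/L = 44.6/24.2 = 1.84298
β = √(1 − 1/γ²) = 0.8400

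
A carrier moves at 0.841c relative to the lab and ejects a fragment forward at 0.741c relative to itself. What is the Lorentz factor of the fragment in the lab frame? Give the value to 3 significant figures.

u_lab = (0.741 + 0.841)/(1 + 0.741×0.841) = 1.582/1.62318 = 0.974629
γ = 1/√(1 − 0.974629²) = 4.47

γ ≈ 4.47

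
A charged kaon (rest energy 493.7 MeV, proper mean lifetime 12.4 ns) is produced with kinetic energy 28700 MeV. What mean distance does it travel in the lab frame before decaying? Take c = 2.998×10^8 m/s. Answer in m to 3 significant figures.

d ≈ 220 m

γ = 1 + K/(m₀c²) = 1 + 28700/493.7 = 59.132
β = √(1 − 1/γ²) = 0.99986
Dilated lifetime: γτ₀ = 59.132 × 12.4 ns = 733.24 ns
d = βc·γτ₀ = 0.99986 × (2.998×10^8 m/s) × 7.3324×10^-7 s = 220 m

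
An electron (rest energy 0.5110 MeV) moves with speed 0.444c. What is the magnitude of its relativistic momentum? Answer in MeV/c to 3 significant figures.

γ = 1/√(1 − 0.444²) = 1.1160
p = γβm₀c = 1.1160 × 0.444 × 0.5110 MeV/c = 0.253 MeV/c

p ≈ 0.253 MeV/c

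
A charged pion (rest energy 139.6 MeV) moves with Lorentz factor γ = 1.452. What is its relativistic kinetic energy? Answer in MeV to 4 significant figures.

γ = 1.452 (given)
K = (γ − 1)m₀c² = (1.452 − 1) × 139.6 MeV = 0.452000 × 139.6 MeV = 63.10 MeV

K ≈ 63.10 MeV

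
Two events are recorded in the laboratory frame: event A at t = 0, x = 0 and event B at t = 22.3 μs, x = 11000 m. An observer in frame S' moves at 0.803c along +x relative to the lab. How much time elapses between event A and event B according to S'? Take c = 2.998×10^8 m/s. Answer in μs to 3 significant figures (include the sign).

γ = 1/√(1 − 0.803²) = 1.6779
Δt' = γ(Δt − vΔx/c²) = 1.6779 × (22.3 μs − 0.803×11000 m / (2.998×10^8 m/s))
= 1.6779 × (-7.1630 μs) = -12.0 μs

Δt' ≈ -12.0 μs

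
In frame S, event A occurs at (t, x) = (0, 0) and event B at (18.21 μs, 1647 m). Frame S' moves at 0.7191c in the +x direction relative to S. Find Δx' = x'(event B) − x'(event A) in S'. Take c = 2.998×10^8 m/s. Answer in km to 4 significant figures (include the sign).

γ = 1/√(1 − 0.7191²) = 1.43904
Δx' = γ(Δx − vΔt) = 1.43904 × (1647 m − 0.7191×(2.998×10^8 m/s)×18.21×10^-6 s)
= 1.43904 × (-2278.82 m) = -3.279 km

Δx' ≈ -3.279 km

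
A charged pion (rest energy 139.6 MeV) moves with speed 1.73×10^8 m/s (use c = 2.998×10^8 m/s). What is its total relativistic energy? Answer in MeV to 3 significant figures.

E ≈ 171 MeV

β = v/c = 1.73×10^8 / 2.998×10^8 = 0.57705
γ = 1/√(1 − 0.57705²) = 1.2244
E = γm₀c² = 1.2244 × 139.6 MeV = 171 MeV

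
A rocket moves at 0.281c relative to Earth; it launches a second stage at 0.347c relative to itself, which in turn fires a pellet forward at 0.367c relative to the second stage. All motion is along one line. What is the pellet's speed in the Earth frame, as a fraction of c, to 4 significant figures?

u ≈ 0.7762c

Compose boost 2: (0.347 + 0.281)/(1 + 0.347×0.281) = 0.6280/1.09751 = 0.572206
Compose boost 3: (0.367 + 0.572206)/(1 + 0.367×0.572206) = 0.939206/1.21000 = 0.7762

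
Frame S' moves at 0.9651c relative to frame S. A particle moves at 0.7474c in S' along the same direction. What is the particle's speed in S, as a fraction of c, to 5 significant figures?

u ≈ 0.99488c

Relativistic velocity addition: u = (u' + v)/(1 + u'v/c²)
= (0.7474 + 0.9651)/(1 + 0.7474×0.9651) = 1.7125/1.721316 = 0.99488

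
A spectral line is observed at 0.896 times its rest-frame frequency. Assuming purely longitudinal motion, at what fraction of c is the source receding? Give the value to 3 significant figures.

β ≈ 0.109

f_obs/f_src = √((1−β)/(1+β)) = 0.896  ⇒  (1−β)/(1+β) = 0.80282
β = |1 − D²|/(1 + D²) = |1 − 0.80282|/(1 + 0.80282) = 0.109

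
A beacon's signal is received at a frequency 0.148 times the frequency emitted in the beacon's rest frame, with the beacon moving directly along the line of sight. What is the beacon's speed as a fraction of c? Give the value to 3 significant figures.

β ≈ 0.957

f_obs/f_src = √((1−β)/(1+β)) = 0.148  ⇒  (1−β)/(1+β) = 0.021904
β = |1 − D²|/(1 + D²) = |1 − 0.021904|/(1 + 0.021904) = 0.957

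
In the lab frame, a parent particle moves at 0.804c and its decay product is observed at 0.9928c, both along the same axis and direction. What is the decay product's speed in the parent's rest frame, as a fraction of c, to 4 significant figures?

Inverse velocity addition: u' = (u − v)/(1 − uv/c²)
= (0.9928 − 0.804)/(1 − 0.9928×0.804) = 0.1888/0.201789 = 0.9356

u' ≈ 0.9356c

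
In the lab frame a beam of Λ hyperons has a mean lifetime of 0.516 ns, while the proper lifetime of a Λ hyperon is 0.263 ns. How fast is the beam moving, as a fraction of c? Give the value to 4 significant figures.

γ = Δt/τ₀ = 0.516/0.263 = 1.96198
β = √(1 − 1/γ²) = √(1 − 1/1.96198²) = 0.8604

β ≈ 0.8604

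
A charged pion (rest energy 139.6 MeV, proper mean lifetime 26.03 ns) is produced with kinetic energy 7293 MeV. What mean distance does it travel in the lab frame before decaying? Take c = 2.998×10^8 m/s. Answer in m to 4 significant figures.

d ≈ 415.4 m

γ = 1 + K/(m₀c²) = 1 + 7293/139.6 = 53.2421
β = √(1 − 1/γ²) = 0.999824
Dilated lifetime: γτ₀ = 53.2421 × 26.03 ns = 1385.89 ns
d = βc·γτ₀ = 0.999824 × (2.998×10^8 m/s) × 1.38589×10^-6 s = 415.4 m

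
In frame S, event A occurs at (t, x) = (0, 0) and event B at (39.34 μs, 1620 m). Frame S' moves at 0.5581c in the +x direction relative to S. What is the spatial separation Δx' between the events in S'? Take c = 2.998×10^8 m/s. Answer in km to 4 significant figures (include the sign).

Δx' ≈ -5.980 km

γ = 1/√(1 − 0.5581²) = 1.20515
Δx' = γ(Δx − vΔt) = 1.20515 × (1620 m − 0.5581×(2.998×10^8 m/s)×39.34×10^-6 s)
= 1.20515 × (-4962.31 m) = -5.980 km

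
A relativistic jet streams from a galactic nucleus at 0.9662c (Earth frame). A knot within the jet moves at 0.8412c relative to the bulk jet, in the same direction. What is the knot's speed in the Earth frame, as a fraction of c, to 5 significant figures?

u ≈ 0.99704c

Relativistic velocity addition: u = (u' + v)/(1 + u'v/c²)
= (0.8412 + 0.9662)/(1 + 0.8412×0.9662) = 1.8074/1.812767 = 0.99704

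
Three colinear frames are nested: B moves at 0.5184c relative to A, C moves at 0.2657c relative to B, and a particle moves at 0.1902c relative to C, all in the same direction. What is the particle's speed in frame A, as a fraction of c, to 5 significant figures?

Compose boost 2: (0.2657 + 0.5184)/(1 + 0.2657×0.5184) = 0.78410/1.137739 = 0.6891740
Compose boost 3: (0.1902 + 0.6891740)/(1 + 0.1902×0.6891740) = 0.8793740/1.131081 = 0.77746

u ≈ 0.77746c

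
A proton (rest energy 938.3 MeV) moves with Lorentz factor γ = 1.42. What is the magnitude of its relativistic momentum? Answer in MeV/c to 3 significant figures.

p ≈ 946 MeV/c

β = √(1 − 1/γ²) = √(1 − 1/1.42²) = 0.70998
p = γβm₀c = 1.42 × 0.70998 × 938.3 MeV/c = 946 MeV/c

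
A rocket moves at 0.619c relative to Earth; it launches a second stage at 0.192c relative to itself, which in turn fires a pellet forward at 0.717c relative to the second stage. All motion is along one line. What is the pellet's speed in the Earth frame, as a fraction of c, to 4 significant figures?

Compose boost 2: (0.192 + 0.619)/(1 + 0.192×0.619) = 0.8110/1.11885 = 0.724853
Compose boost 3: (0.717 + 0.724853)/(1 + 0.717×0.724853) = 1.44185/1.51972 = 0.9488

u ≈ 0.9488c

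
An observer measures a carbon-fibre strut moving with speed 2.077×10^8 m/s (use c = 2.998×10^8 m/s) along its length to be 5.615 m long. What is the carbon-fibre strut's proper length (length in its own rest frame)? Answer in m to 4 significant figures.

β = v/c = 2.077×10^8 / 2.998×10^8 = 0.692795
γ = 1/√(1 − 0.692795²) = 1.38670
L₀ = γL = 1.38670 × 5.615 = 7.786 m

L₀ ≈ 7.786 m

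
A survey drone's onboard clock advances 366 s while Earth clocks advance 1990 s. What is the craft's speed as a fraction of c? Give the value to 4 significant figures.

β ≈ 0.9829

γ = Δt/τ₀ = 1990/366 = 5.43716
β = √(1 − 1/γ²) = √(1 − 1/5.43716²) = 0.9829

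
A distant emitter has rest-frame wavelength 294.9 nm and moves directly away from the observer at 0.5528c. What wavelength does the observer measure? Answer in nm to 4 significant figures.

Relativistic Doppler: λ_obs = λ_src √((1+β)/(1−β))
= 294.9 × √(1.55280/0.447200) = 294.9 × 1.86340 = 549.5 nm

λ_obs ≈ 549.5 nm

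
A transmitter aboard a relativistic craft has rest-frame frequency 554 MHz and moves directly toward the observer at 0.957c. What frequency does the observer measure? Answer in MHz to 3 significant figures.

f_obs ≈ 3740 MHz

Relativistic Doppler: f_obs = f_src √((1+β)/(1−β))
= 554 × √(1.9570/0.043000) = 554 × 6.7462 = 3740 MHz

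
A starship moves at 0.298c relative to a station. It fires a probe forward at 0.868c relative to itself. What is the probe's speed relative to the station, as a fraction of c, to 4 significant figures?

Relativistic velocity addition: u = (u' + v)/(1 + u'v/c²)
= (0.868 + 0.298)/(1 + 0.868×0.298) = 1.166/1.25866 = 0.9264

u ≈ 0.9264c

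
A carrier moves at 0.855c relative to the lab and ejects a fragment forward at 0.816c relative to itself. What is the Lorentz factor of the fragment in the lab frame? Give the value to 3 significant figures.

γ ≈ 5.66

u_lab = (0.816 + 0.855)/(1 + 0.816×0.855) = 1.671/1.69768 = 0.984284
γ = 1/√(1 − 0.984284²) = 5.66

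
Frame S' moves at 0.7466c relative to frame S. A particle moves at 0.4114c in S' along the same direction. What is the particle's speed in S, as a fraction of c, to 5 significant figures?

Relativistic velocity addition: u = (u' + v)/(1 + u'v/c²)
= (0.4114 + 0.7466)/(1 + 0.4114×0.7466) = 1.1580/1.307151 = 0.88590

u ≈ 0.88590c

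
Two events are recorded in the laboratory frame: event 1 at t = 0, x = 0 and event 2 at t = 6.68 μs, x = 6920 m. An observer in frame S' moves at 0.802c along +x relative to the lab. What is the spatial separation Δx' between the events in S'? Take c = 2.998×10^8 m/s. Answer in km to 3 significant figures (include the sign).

γ = 1/√(1 − 0.802²) = 1.6741
Δx' = γ(Δx − vΔt) = 1.6741 × (6920 m − 0.802×(2.998×10^8 m/s)×6.68×10^-6 s)
= 1.6741 × (5313.9 m) = 8.90 km

Δx' ≈ 8.90 km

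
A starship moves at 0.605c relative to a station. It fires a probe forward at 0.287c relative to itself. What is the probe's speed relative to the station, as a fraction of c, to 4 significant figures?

u ≈ 0.7600c

Relativistic velocity addition: u = (u' + v)/(1 + u'v/c²)
= (0.287 + 0.605)/(1 + 0.287×0.605) = 0.8920/1.17363 = 0.7600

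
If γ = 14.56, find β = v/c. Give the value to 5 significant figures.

β ≈ 0.99764

β = √(1 − 1/γ²) = √(1 − 1/14.56²) = √(0.9952829) = 0.99764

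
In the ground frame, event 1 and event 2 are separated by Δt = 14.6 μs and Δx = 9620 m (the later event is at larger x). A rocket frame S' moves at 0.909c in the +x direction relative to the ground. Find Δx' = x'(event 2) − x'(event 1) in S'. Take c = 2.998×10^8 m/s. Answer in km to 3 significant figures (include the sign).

Δx' ≈ 13.5 km

γ = 1/√(1 − 0.909²) = 2.3993
Δx' = γ(Δx − vΔt) = 2.3993 × (9620 m − 0.909×(2.998×10^8 m/s)×14.6×10^-6 s)
= 2.3993 × (5641.2 m) = 13.5 km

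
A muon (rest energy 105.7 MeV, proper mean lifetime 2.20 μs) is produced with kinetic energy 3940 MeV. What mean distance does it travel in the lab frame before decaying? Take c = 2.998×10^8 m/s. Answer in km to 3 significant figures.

d ≈ 25.2 km

γ = 1 + K/(m₀c²) = 1 + 3940/105.7 = 38.275
β = √(1 − 1/γ²) = 0.99966
Dilated lifetime: γτ₀ = 38.275 × 2.20 μs = 84.206 μs
d = βc·γτ₀ = 0.99966 × (2.998×10^8 m/s) × 8.4206×10^-5 s = 25.2 km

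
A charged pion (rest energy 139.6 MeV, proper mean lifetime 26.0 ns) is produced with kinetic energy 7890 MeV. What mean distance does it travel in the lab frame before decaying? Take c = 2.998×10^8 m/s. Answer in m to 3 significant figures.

γ = 1 + K/(m₀c²) = 1 + 7890/139.6 = 57.519
β = √(1 − 1/γ²) = 0.99985
Dilated lifetime: γτ₀ = 57.519 × 26.0 ns = 1495.5 ns
d = βc·γτ₀ = 0.99985 × (2.998×10^8 m/s) × 1.4955×10^-6 s = 448 m

d ≈ 448 m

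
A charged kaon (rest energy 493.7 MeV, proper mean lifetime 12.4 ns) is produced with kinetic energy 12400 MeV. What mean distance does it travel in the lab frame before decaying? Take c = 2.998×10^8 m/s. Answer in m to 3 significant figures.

γ = 1 + K/(m₀c²) = 1 + 12400/493.7 = 26.116
β = √(1 − 1/γ²) = 0.99927
Dilated lifetime: γτ₀ = 26.116 × 12.4 ns = 323.84 ns
d = βc·γτ₀ = 0.99927 × (2.998×10^8 m/s) × 3.2384×10^-7 s = 97.0 m

d ≈ 97.0 m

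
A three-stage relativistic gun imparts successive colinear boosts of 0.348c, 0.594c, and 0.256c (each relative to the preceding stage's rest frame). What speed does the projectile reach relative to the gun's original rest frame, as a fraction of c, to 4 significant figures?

u ≈ 0.8640c

Compose boost 2: (0.594 + 0.348)/(1 + 0.594×0.348) = 0.9420/1.20671 = 0.780634
Compose boost 3: (0.256 + 0.780634)/(1 + 0.256×0.780634) = 1.03663/1.19984 = 0.8640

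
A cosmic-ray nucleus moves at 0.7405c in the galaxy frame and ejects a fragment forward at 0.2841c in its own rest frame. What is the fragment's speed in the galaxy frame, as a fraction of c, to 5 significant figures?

u ≈ 0.84651c

Compose boost 2: (0.2841 + 0.7405)/(1 + 0.2841×0.7405) = 1.0246/1.210376 = 0.84651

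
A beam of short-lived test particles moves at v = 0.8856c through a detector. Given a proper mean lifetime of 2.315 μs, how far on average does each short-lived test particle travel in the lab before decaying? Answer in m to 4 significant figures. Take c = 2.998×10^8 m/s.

γ = 1/√(1 − 0.8856²) = 2.15309
Dilated lifetime: Δt = γτ₀ = 2.15309 × 2.315 μs = 4.98440 μs
d = vΔt = 0.8856c × 4.98440 μs = 2.65503×10^8 m/s × 4.98440×10^-6 s = 1323 m

d ≈ 1323 m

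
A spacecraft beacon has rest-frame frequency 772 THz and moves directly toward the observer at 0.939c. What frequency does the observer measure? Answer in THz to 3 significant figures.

f_obs ≈ 4350 THz

Relativistic Doppler: f_obs = f_src √((1+β)/(1−β))
= 772 × √(1.9390/0.061000) = 772 × 5.6380 = 4350 THz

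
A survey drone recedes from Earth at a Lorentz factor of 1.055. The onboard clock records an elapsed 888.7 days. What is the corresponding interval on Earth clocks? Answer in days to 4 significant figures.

Δt ≈ 937.6 days

γ = 1.055 (given)
Time dilation: Δt = γτ₀ = 1.055 × 888.7 days = 937.6 days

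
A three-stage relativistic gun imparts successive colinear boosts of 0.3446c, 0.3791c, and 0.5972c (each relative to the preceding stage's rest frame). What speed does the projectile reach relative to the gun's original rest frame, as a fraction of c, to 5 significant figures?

u ≈ 0.89512c

Compose boost 2: (0.3791 + 0.3446)/(1 + 0.3791×0.3446) = 0.72370/1.130638 = 0.6400812
Compose boost 3: (0.5972 + 0.6400812)/(1 + 0.5972×0.6400812) = 1.237281/1.382256 = 0.89512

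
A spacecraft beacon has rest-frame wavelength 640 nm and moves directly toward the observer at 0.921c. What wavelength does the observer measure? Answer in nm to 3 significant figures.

λ_obs ≈ 130 nm

Relativistic Doppler: λ_obs = λ_src √((1−β)/(1+β))
= 640 × √(0.079000/1.9210) = 640 × 0.20279 = 130 nm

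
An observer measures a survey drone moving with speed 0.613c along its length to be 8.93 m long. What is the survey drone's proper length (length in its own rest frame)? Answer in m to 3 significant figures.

γ = 1/√(1 − 0.613²) = 1.2657
L₀ = γL = 1.2657 × 8.93 = 11.3 m

L₀ ≈ 11.3 m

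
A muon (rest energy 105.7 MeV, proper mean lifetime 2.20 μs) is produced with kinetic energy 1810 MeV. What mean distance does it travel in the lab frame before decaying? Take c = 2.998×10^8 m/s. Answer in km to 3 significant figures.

d ≈ 11.9 km

γ = 1 + K/(m₀c²) = 1 + 1810/105.7 = 18.124
β = √(1 − 1/γ²) = 0.99848
Dilated lifetime: γτ₀ = 18.124 × 2.20 μs = 39.873 μs
d = βc·γτ₀ = 0.99848 × (2.998×10^8 m/s) × 3.9873×10^-5 s = 11.9 km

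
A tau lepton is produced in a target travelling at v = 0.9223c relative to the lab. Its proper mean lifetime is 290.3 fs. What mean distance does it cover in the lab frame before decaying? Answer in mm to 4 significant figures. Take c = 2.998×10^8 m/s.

γ = 1/√(1 − 0.9223²) = 2.58749
Dilated lifetime: Δt = γτ₀ = 2.58749 × 290.3 fs = 751.149 fs
d = vΔt = 0.9223c × 751.149 fs = 2.76506×10^8 m/s × 7.51149×10^-13 s = 0.2077 mm

d ≈ 0.2077 mm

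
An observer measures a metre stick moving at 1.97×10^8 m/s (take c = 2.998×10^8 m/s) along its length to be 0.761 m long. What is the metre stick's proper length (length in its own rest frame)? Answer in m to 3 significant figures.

L₀ ≈ 1.01 m

β = v/c = 1.97×10^8 / 2.998×10^8 = 0.65710
γ = 1/√(1 − 0.65710²) = 1.3266
L₀ = γL = 1.3266 × 0.761 = 1.01 m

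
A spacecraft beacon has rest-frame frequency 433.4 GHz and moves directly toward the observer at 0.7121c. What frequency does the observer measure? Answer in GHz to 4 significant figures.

f_obs ≈ 1057 GHz

Relativistic Doppler: f_obs = f_src √((1+β)/(1−β))
= 433.4 × √(1.71210/0.287900) = 433.4 × 2.43862 = 1057 GHz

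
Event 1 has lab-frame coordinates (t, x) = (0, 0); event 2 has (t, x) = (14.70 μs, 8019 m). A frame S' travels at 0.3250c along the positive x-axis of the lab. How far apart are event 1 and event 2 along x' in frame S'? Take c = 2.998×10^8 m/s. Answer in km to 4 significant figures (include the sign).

γ = 1/√(1 − 0.3250²) = 1.05740
Δx' = γ(Δx − vΔt) = 1.05740 × (8019 m − 0.3250×(2.998×10^8 m/s)×14.70×10^-6 s)
= 1.05740 × (6586.71 m) = 6.965 km

Δx' ≈ 6.965 km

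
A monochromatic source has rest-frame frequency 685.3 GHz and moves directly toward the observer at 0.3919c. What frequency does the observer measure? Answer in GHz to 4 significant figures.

f_obs ≈ 1037 GHz

Relativistic Doppler: f_obs = f_src √((1+β)/(1−β))
= 685.3 × √(1.39190/0.608100) = 685.3 × 1.51292 = 1037 GHz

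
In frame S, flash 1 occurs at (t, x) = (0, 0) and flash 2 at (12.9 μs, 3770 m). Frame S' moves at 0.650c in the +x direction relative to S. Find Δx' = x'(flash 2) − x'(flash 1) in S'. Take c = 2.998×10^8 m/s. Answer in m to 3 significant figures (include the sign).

Δx' ≈ 1650 m

γ = 1/√(1 − 0.650²) = 1.3159
Δx' = γ(Δx − vΔt) = 1.3159 × (3770 m − 0.650×(2.998×10^8 m/s)×12.9×10^-6 s)
= 1.3159 × (1256.2 m) = 1650 m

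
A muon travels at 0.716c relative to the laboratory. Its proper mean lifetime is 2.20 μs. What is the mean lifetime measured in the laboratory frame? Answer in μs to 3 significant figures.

Δt ≈ 3.15 μs

γ = 1/√(1 − 0.716²) = 1.4325
Time dilation: Δt = γτ₀ = 1.4325 × 2.20 μs = 3.15 μs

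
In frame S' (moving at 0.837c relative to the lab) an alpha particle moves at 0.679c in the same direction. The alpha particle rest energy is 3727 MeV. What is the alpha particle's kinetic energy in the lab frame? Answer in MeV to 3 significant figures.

K ≈ 10800 MeV

u_lab = (0.679 + 0.837)/(1 + 0.679×0.837) = 0.966638
γ = 1/√(1 − 0.966638²) = 3.9040
K = (γ − 1)m₀c² = (3.9040 − 1) × 3727 = 2.9040 × 3727 = 10800 MeV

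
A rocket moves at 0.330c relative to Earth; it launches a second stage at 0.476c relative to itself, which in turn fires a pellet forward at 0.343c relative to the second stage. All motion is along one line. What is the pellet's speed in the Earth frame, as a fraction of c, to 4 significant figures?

Compose boost 2: (0.476 + 0.330)/(1 + 0.476×0.330) = 0.8060/1.15708 = 0.696581
Compose boost 3: (0.343 + 0.696581)/(1 + 0.343×0.696581) = 1.03958/1.23893 = 0.8391

u ≈ 0.8391c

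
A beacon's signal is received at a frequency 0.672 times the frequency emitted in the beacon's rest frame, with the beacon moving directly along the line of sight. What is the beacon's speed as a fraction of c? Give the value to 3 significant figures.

f_obs/f_src = √((1−β)/(1+β)) = 0.672  ⇒  (1−β)/(1+β) = 0.45158
β = |1 − D²|/(1 + D²) = |1 − 0.45158|/(1 + 0.45158) = 0.378

β ≈ 0.378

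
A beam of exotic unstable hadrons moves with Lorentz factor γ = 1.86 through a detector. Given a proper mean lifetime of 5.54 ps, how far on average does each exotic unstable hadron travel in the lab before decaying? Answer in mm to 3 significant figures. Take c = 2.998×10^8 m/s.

β = √(1 − 1/γ²) = √(1 − 1/1.86²) = 0.84318
Dilated lifetime: Δt = γτ₀ = 1.86 × 5.54 ps = 10.304 ps
d = vΔt = 0.84318c × 10.304 ps = 2.5278×10^8 m/s × 1.0304×10^-11 s = 2.60 mm

d ≈ 2.60 mm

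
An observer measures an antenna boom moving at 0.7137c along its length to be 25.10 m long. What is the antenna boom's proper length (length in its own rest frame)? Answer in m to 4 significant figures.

γ = 1/√(1 − 0.7137²) = 1.42765
L₀ = γL = 1.42765 × 25.10 = 35.83 m

L₀ ≈ 35.83 m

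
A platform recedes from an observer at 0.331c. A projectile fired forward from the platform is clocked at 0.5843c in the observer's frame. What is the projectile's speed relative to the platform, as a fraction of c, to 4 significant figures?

Inverse velocity addition: u' = (u − v)/(1 − uv/c²)
= (0.5843 − 0.331)/(1 − 0.5843×0.331) = 0.2533/0.806597 = 0.3140

u' ≈ 0.3140c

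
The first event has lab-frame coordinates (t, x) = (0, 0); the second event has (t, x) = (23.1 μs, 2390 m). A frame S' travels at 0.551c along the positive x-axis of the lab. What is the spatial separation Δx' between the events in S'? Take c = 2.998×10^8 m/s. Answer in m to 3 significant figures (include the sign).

γ = 1/√(1 − 0.551²) = 1.1983
Δx' = γ(Δx − vΔt) = 1.1983 × (2390 m − 0.551×(2.998×10^8 m/s)×23.1×10^-6 s)
= 1.1983 × (-1425.9 m) = -1710 m

Δx' ≈ -1710 m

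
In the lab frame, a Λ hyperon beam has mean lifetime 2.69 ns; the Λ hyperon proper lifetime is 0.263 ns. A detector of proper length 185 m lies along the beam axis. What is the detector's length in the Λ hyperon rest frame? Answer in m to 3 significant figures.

Time dilation ⇒ γ = Δt/τ₀ = 2.69/0.263 = 10.228
Length contraction: L = L₀/γ = 185/10.228 = 18.1 m

L ≈ 18.1 m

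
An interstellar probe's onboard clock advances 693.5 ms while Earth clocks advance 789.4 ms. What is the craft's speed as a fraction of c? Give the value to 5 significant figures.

γ = Δt/τ₀ = 789.4/693.5 = 1.138284
β = √(1 − 1/γ²) = √(1 − 1/1.138284²) = 0.47771

β ≈ 0.47771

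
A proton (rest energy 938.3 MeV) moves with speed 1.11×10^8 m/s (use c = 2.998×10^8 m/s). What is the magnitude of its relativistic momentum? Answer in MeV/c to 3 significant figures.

p ≈ 374 MeV/c

β = v/c = 1.11×10^8 / 2.998×10^8 = 0.37025
γ = 1/√(1 − 0.37025²) = 1.0765
p = γβm₀c = 1.0765 × 0.37025 × 938.3 MeV/c = 374 MeV/c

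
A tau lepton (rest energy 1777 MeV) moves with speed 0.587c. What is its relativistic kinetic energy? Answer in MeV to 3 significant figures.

K ≈ 418 MeV

γ = 1/√(1 − 0.587²) = 1.2352
K = (γ − 1)m₀c² = (1.2352 − 1) × 1777 MeV = 0.23520 × 1777 MeV = 418 MeV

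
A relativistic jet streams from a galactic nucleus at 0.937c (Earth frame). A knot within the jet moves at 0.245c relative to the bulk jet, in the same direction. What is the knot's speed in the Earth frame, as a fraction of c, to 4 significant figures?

u ≈ 0.9613c

Relativistic velocity addition: u = (u' + v)/(1 + u'v/c²)
= (0.245 + 0.937)/(1 + 0.245×0.937) = 1.182/1.22957 = 0.9613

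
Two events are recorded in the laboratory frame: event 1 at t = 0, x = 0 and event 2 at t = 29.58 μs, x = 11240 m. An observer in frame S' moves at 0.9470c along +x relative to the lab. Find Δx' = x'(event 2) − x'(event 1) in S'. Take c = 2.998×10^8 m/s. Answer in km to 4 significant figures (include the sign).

γ = 1/√(1 − 0.9470²) = 3.11300
Δx' = γ(Δx − vΔt) = 3.11300 × (11240 m − 0.9470×(2.998×10^8 m/s)×29.58×10^-6 s)
= 3.11300 × (2841.92 m) = 8.847 km

Δx' ≈ 8.847 km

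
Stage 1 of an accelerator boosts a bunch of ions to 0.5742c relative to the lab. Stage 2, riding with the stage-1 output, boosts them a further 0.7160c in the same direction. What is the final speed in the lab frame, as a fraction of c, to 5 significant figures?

u ≈ 0.91430c

Compose boost 2: (0.7160 + 0.5742)/(1 + 0.7160×0.5742) = 1.2902/1.411127 = 0.91430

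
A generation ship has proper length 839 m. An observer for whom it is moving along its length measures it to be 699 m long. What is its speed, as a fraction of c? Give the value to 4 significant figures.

γ = L₀/L = 839/699 = 1.20029
β = √(1 − 1/γ²) = 0.5531

β ≈ 0.5531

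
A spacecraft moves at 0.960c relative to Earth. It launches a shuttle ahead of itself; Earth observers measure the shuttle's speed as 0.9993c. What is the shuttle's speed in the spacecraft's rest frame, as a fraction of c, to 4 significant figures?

u' ≈ 0.9663c

Inverse velocity addition: u' = (u − v)/(1 − uv/c²)
= (0.9993 − 0.960)/(1 − 0.9993×0.960) = 0.03930/0.0406720 = 0.9663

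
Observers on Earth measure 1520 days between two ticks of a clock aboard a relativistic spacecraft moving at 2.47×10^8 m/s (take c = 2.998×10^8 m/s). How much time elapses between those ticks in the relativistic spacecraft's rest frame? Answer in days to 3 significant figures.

β = v/c = 2.47×10^8 / 2.998×10^8 = 0.82388
γ = 1/√(1 − 0.82388²) = 1.7644
Proper time: τ₀ = Δt/γ = 1520/1.7644 = 861 days

τ₀ ≈ 861 days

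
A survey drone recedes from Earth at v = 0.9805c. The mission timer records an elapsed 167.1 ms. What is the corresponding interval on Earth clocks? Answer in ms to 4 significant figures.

γ = 1/√(1 − 0.9805²) = 5.08856
Time dilation: Δt = γτ₀ = 5.08856 × 167.1 ms = 850.3 ms

Δt ≈ 850.3 ms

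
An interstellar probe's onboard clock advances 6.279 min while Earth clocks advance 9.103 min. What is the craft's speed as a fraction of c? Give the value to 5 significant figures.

β ≈ 0.72403

γ = Δt/τ₀ = 9.103/6.279 = 1.449753
β = √(1 − 1/γ²) = √(1 − 1/1.449753²) = 0.72403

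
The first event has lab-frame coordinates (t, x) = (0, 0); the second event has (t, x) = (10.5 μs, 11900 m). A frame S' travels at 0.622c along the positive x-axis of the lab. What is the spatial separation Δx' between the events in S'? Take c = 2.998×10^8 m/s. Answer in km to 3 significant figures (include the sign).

Δx' ≈ 12.7 km

γ = 1/√(1 − 0.622²) = 1.2771
Δx' = γ(Δx − vΔt) = 1.2771 × (11900 m − 0.622×(2.998×10^8 m/s)×10.5×10^-6 s)
= 1.2771 × (9942.0 m) = 12.7 km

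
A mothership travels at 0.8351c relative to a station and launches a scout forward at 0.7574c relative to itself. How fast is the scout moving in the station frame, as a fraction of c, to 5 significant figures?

Compose boost 2: (0.7574 + 0.8351)/(1 + 0.7574×0.8351) = 1.5925/1.632505 = 0.97549

u ≈ 0.97549c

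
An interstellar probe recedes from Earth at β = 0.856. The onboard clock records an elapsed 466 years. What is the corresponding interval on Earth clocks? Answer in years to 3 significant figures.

Δt ≈ 901 years

γ = 1/√(1 − 0.856²) = 1.9343
Time dilation: Δt = γτ₀ = 1.9343 × 466 years = 901 years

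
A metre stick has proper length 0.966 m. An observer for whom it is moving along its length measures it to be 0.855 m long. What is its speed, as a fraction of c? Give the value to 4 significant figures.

β ≈ 0.4654

γ = L₀/L = 0.966/0.855 = 1.12982
β = √(1 − 1/γ²) = 0.4654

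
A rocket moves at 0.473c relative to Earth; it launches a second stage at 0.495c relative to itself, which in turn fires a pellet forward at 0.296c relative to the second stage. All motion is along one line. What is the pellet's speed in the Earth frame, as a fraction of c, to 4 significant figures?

u ≈ 0.8768c

Compose boost 2: (0.495 + 0.473)/(1 + 0.495×0.473) = 0.9680/1.23413 = 0.784355
Compose boost 3: (0.296 + 0.784355)/(1 + 0.296×0.784355) = 1.08036/1.23217 = 0.8768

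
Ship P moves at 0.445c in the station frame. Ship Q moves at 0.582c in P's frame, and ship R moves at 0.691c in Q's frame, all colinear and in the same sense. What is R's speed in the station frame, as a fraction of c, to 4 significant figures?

u ≈ 0.9636c

Compose boost 2: (0.582 + 0.445)/(1 + 0.582×0.445) = 1.027/1.25899 = 0.815733
Compose boost 3: (0.691 + 0.815733)/(1 + 0.691×0.815733) = 1.50673/1.56367 = 0.9636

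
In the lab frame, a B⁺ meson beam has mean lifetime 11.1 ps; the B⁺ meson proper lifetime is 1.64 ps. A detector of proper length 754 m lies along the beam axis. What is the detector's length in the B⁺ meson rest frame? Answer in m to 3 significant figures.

L ≈ 111 m

Time dilation ⇒ γ = Δt/τ₀ = 11.1/1.64 = 6.7683
Length contraction: L = L₀/γ = 754/6.7683 = 111 m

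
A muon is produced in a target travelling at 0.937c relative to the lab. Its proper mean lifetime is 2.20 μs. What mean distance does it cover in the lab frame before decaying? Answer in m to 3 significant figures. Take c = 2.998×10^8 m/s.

γ = 1/√(1 − 0.937²) = 2.8626
Dilated lifetime: Δt = γτ₀ = 2.8626 × 2.20 μs = 6.2978 μs
d = vΔt = 0.937c × 6.2978 μs = 2.8091×10^8 m/s × 6.2978×10^-6 s = 1770 m

d ≈ 1770 m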